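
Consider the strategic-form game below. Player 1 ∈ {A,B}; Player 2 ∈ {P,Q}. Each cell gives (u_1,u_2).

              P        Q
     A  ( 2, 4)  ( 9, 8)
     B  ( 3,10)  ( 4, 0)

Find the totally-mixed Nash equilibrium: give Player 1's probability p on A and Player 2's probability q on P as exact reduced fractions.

P1 indiff ⇒ q·2+(1-q)·9 = q·3+(1-q)·4 ⇒ q(-1) = (1-q)(-5) ⇒ q = 5/6
P2 indiff ⇒ p·4+(1-p)·10 = p·8+(1-p)·0 ⇒ p(-4) = (1-p)(-10) ⇒ p = 5/7

P1 mixes 5/7 on A; P2 mixes 5/6 on P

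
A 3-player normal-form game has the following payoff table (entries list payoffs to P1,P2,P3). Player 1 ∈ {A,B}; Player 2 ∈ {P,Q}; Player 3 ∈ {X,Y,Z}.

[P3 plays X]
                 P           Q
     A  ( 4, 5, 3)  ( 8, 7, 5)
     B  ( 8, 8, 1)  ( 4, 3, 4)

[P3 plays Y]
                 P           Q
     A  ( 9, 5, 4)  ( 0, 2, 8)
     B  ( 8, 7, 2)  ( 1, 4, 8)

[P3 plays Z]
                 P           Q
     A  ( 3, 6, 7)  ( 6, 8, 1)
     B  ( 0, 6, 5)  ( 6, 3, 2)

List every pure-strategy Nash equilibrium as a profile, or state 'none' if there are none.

No pure NE.

(A,P,X): not NE [P1→B gives 8>4; P2→Q gives 7>5; P3→Z gives 7>3]
(A,P,Y): not NE [P3→Z gives 7>4]
(A,P,Z): not NE [P2→Q gives 8>6]
(A,Q,X): not NE [P3→Y gives 8>5]
(A,Q,Y): not NE [P1→B gives 1>0; P2→P gives 5>2]
(A,Q,Z): not NE [P3→Y gives 8>1]
(B,P,X): not NE [P3→Z gives 5>1]
(B,P,Y): not NE [P1→A gives 9>8; P3→Z gives 5>2]
(B,P,Z): not NE [P1→A gives 3>0]
(B,Q,X): not NE [P1→A gives 8>4; P2→P gives 8>3; P3→Y gives 8>4]
(B,Q,Y): not NE [P2→P gives 7>4]
(B,Q,Z): not NE [P2→P gives 6>3; P3→Y gives 8>2]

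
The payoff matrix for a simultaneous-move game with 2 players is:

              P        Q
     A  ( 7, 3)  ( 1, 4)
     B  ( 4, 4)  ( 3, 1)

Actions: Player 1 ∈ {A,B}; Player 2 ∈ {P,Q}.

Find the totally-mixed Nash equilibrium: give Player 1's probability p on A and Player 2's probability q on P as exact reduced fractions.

P1 indiff ⇒ q·7+(1-q)·1 = q·4+(1-q)·3 ⇒ q(3) = (1-q)(2) ⇒ q = 2/5
P2 indiff ⇒ p·3+(1-p)·4 = p·4+(1-p)·1 ⇒ p(-1) = (1-p)(-3) ⇒ p = 3/4

P1 mixes 3/4 on A; P2 mixes 2/5 on P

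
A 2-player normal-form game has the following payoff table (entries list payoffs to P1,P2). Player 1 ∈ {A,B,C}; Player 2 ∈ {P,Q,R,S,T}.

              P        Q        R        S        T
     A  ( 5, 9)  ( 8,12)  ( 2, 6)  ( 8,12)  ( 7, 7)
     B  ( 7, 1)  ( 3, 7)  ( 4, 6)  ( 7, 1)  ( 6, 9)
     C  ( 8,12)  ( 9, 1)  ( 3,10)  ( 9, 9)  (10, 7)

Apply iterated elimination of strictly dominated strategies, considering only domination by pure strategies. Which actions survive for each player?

Remaining: P1:{B,C} P2:{P,R,T}

P1 drop A (C beats it: P:8>5 Q:9>8 R:3>2 S:9>8 T:10>7)
P2 drop Q (T beats it: B:9>7 C:7>1)
P2 drop S (R beats it: B:6>1 C:10>9)
P1→{B,C} P2→{P,R,T}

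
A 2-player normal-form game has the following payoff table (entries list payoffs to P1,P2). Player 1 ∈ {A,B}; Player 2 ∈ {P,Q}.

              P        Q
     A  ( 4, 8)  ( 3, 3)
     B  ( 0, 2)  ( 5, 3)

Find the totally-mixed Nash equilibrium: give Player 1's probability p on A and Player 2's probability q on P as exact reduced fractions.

(p,q) = (1/6, 1/3)

P1 indiff ⇒ q·4+(1-q)·3 = q·0+(1-q)·5 ⇒ q(4) = (1-q)(2) ⇒ q = 1/3
P2 indiff ⇒ p·8+(1-p)·2 = p·3+(1-p)·3 ⇒ p(5) = (1-p)(1) ⇒ p = 1/6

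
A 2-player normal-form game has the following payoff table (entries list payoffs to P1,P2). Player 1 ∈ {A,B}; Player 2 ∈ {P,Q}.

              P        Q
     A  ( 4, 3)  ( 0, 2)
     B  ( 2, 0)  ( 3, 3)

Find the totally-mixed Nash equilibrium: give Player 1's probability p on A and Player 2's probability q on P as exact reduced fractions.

p=3/4, q=3/5

P1 indiff ⇒ q·4+(1-q)·0 = q·2+(1-q)·3 ⇒ q(2) = (1-q)(3) ⇒ q = 3/5
P2 indiff ⇒ p·3+(1-p)·0 = p·2+(1-p)·3 ⇒ p(1) = (1-p)(3) ⇒ p = 3/4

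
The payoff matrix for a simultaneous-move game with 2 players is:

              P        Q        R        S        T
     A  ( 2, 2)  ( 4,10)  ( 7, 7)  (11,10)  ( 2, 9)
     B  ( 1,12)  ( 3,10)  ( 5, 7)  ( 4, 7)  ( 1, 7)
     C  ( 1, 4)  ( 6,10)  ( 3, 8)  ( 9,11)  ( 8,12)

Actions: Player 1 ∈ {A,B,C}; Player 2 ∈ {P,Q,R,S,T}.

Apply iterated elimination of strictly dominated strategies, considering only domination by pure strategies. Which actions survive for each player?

P1 drop B (A beats it: P:2>1 Q:4>3 R:7>5 S:11>4 T:2>1)
P2 drop P (Q beats it: A:10>2 C:10>4)
P2 drop R (Q beats it: A:10>7 C:10>8)
P1→{A,C} P2→{Q,S,T}

Survivors P1:{A,C} P2:{Q,S,T}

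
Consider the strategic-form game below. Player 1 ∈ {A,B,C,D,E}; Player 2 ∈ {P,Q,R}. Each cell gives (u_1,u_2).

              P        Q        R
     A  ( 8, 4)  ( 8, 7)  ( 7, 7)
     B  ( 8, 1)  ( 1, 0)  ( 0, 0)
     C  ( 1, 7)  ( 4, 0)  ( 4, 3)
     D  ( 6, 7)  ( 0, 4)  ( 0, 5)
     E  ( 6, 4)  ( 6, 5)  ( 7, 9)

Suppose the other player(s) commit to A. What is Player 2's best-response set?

argmax u_2 = {Q,R}

u_2(P vs A) = 4
u_2(Q vs A) = 7
u_2(R vs A) = 7
max payoff 7 at {Q,R}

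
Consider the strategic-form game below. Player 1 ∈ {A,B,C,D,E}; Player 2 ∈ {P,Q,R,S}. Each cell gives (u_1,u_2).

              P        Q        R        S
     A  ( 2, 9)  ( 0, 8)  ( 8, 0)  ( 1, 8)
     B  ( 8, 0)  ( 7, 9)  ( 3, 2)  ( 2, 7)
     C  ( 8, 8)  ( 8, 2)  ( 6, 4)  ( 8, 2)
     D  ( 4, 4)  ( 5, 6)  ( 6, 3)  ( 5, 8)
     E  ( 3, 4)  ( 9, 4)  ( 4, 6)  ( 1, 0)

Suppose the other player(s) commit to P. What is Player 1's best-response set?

argmax u_1 = {B,C}

u_1(A vs P) = 2
u_1(B vs P) = 8
u_1(C vs P) = 8
u_1(D vs P) = 4
u_1(E vs P) = 3
max payoff 8 at {B,C}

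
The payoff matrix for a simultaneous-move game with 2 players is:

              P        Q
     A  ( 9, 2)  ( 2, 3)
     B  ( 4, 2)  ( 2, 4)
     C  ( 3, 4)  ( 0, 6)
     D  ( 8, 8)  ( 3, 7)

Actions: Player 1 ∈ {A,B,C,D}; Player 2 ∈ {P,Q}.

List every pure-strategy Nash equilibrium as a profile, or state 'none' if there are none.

PSNE: ∅

(A,P): not NE [P2→Q gives 3>2]
(A,Q): not NE [P1→D gives 3>2]
(B,P): not NE [P1→A gives 9>4; P2→Q gives 4>2]
(B,Q): not NE [P1→D gives 3>2]
(C,P): not NE [P1→A gives 9>3; P2→Q gives 6>4]
(C,Q): not NE [P1→D gives 3>0]
(D,P): not NE [P1→A gives 9>8]
(D,Q): not NE [P2→P gives 8>7]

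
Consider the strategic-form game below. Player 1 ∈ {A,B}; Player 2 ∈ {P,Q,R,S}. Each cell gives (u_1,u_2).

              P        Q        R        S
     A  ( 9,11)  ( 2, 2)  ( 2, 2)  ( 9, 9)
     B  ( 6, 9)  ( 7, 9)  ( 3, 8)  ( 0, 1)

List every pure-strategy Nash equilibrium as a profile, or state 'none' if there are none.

(A,P): NE
(A,Q): not NE [P1→B gives 7>2; P2→P gives 11>2]
(A,R): not NE [P1→B gives 3>2; P2→P gives 11>2]
(A,S): not NE [P2→P gives 11>9]
(B,P): not NE [P1→A gives 9>6]
(B,Q): NE
(B,R): not NE [P2→Q gives 9>8]
(B,S): not NE [P1→A gives 9>0; P2→Q gives 9>1]

Nash profiles: (A,P), (B,Q)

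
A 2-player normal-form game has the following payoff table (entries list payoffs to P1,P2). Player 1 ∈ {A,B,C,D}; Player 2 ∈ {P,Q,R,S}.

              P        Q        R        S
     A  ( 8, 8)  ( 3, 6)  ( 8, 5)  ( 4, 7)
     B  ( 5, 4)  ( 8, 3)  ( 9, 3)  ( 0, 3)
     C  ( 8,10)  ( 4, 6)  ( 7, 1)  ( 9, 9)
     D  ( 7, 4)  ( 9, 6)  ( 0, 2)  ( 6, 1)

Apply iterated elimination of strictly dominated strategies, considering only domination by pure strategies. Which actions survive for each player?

P2 drop R (P beats it: A:8>5 B:4>3 C:10>1 D:4>2)
P1 drop B (D beats it: P:7>5 Q:9>8 S:6>0)
P2 drop S (P beats it: A:8>7 C:10>9 D:4>1)
P1→{A,C,D} P2→{P,Q}

IESDS → P1:{A,C,D} P2:{P,Q}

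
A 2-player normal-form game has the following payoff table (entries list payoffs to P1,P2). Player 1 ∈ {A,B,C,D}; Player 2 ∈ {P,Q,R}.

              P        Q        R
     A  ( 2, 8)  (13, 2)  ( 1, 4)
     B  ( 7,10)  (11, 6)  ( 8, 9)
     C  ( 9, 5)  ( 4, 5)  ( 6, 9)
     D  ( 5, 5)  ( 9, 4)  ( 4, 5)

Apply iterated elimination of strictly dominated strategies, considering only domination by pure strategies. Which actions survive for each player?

P1 drop D (B beats it: P:7>5 Q:11>9 R:8>4)
P2 drop Q (R beats it: A:4>2 B:9>6 C:9>5)
P1 drop A (B beats it: P:7>2 R:8>1)
P1→{B,C} P2→{P,R}

Remaining: P1:{B,C} P2:{P,R}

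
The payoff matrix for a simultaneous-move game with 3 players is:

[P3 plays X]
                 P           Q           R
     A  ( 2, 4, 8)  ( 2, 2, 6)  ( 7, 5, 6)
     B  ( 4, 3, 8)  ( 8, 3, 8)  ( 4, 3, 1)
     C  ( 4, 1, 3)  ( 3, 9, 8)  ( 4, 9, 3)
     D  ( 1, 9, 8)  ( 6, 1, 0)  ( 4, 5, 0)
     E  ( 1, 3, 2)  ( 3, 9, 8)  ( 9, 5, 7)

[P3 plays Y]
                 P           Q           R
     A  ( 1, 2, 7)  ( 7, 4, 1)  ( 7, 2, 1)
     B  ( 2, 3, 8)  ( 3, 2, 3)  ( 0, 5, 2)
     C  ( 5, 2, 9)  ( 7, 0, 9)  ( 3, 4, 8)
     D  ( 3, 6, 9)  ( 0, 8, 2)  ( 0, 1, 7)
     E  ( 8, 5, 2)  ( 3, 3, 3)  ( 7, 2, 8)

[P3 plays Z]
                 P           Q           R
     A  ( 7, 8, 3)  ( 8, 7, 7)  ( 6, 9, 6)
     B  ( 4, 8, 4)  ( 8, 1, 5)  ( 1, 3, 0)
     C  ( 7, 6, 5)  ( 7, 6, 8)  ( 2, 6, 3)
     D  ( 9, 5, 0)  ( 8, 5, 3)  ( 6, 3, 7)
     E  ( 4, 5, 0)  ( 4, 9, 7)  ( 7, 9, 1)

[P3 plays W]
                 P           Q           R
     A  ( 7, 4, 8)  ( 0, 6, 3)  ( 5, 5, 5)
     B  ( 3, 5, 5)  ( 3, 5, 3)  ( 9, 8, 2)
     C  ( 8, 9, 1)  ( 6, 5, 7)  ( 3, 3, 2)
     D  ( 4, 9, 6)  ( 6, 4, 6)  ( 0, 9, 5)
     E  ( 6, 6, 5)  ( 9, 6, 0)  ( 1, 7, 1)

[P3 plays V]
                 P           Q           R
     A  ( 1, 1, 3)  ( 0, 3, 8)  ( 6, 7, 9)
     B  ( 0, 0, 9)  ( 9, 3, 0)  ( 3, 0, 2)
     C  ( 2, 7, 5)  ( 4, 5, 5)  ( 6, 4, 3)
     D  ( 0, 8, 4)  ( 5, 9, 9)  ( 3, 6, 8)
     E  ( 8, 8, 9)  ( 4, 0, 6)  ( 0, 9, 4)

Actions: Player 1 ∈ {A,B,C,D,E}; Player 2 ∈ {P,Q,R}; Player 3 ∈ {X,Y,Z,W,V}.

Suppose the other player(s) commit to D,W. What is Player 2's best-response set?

u_2(P vs D,W) = 9
u_2(Q vs D,W) = 4
u_2(R vs D,W) = 9
max payoff 9 at {P,R}

P2 best: {P,R}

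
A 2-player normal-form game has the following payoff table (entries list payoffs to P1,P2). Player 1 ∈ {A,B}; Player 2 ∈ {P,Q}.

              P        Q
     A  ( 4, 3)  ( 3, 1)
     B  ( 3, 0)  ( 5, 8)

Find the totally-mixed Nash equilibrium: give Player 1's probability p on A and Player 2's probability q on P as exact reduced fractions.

P1 mixes 4/5 on A; P2 mixes 2/3 on P

P1 indiff ⇒ q·4+(1-q)·3 = q·3+(1-q)·5 ⇒ q(1) = (1-q)(2) ⇒ q = 2/3
P2 indiff ⇒ p·3+(1-p)·0 = p·1+(1-p)·8 ⇒ p(2) = (1-p)(8) ⇒ p = 4/5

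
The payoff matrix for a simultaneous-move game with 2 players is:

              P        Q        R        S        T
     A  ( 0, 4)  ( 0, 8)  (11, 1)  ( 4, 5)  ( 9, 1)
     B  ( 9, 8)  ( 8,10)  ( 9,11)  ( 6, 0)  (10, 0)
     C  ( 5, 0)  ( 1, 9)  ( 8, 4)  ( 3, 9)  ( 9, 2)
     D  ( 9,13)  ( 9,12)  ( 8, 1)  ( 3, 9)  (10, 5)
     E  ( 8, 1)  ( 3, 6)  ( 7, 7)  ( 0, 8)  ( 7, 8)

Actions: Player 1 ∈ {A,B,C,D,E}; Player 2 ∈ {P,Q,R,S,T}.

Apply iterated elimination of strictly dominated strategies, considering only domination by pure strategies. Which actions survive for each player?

IESDS → P1:{A,B,D} P2:{P,Q,R}

P1 drop C (B beats it: P:9>5 Q:8>1 R:9>8 S:6>3 T:10>9)
P1 drop E (B beats it: P:9>8 Q:8>3 R:9>7 S:6>0 T:10>7)
P2 drop S (Q beats it: A:8>5 B:10>0 D:12>9)
P2 drop T (P beats it: A:4>1 B:8>0 D:13>5)
P1→{A,B,D} P2→{P,Q,R}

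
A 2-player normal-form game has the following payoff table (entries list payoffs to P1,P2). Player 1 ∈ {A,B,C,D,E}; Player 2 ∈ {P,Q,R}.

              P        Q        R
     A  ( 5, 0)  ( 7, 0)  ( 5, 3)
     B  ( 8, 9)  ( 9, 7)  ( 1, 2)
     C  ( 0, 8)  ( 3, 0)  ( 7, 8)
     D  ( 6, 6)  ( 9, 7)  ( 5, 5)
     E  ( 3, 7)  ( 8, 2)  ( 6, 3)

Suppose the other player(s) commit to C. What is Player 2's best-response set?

BR_2 = {P,R}

u_2(P vs C) = 8
u_2(Q vs C) = 0
u_2(R vs C) = 8
max payoff 8 at {P,R}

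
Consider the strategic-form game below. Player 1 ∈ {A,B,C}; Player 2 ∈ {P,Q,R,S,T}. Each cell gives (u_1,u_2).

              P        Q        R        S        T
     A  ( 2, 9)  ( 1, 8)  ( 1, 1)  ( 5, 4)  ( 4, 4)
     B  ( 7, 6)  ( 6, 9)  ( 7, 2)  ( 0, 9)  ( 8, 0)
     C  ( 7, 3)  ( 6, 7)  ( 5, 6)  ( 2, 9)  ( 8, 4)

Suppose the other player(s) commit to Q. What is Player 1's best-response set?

u_1(A vs Q) = 1
u_1(B vs Q) = 6
u_1(C vs Q) = 6
max payoff 6 at {B,C}

P1 best: {B,C}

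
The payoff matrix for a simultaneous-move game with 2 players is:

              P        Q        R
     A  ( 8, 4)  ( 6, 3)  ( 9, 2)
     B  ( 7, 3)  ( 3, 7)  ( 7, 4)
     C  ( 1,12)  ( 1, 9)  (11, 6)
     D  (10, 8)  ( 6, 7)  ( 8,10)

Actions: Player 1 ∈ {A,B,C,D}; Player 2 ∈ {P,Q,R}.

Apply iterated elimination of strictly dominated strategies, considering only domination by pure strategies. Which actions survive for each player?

Remaining: P1:{A,C,D} P2:{P,R}

P1 drop B (A beats it: P:8>7 Q:6>3 R:9>7)
P2 drop Q (P beats it: A:4>3 C:12>9 D:8>7)
P1→{A,C,D} P2→{P,R}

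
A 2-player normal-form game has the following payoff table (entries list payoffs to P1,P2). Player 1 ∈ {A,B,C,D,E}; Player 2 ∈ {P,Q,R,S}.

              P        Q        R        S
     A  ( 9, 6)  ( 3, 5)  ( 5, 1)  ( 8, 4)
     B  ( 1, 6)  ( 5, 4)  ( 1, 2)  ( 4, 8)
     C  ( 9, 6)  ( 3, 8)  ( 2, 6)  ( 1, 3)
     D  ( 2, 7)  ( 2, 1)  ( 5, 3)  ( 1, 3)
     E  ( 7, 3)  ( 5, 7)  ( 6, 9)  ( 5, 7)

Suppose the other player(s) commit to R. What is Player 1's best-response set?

u_1(A vs R) = 5
u_1(B vs R) = 1
u_1(C vs R) = 2
u_1(D vs R) = 5
u_1(E vs R) = 6
max payoff 6 at {E}

argmax u_1 = {E}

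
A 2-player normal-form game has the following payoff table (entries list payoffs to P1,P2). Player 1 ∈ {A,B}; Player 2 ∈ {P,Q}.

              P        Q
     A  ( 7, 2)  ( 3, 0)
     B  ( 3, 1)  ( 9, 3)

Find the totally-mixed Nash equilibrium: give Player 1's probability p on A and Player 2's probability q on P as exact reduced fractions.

p=1/2, q=3/5

P1 indiff ⇒ q·7+(1-q)·3 = q·3+(1-q)·9 ⇒ q(4) = (1-q)(6) ⇒ q = 3/5
P2 indiff ⇒ p·2+(1-p)·1 = p·0+(1-p)·3 ⇒ p(2) = (1-p)(2) ⇒ p = 1/2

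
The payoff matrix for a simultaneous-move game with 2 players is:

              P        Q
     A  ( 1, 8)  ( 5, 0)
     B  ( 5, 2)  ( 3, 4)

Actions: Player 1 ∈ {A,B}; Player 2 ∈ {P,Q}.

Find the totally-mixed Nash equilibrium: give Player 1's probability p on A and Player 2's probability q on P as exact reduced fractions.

P1 mixes 1/5 on A; P2 mixes 1/3 on P

P1 indiff ⇒ q·1+(1-q)·5 = q·5+(1-q)·3 ⇒ q(-4) = (1-q)(-2) ⇒ q = 1/3
P2 indiff ⇒ p·8+(1-p)·2 = p·0+(1-p)·4 ⇒ p(8) = (1-p)(2) ⇒ p = 1/5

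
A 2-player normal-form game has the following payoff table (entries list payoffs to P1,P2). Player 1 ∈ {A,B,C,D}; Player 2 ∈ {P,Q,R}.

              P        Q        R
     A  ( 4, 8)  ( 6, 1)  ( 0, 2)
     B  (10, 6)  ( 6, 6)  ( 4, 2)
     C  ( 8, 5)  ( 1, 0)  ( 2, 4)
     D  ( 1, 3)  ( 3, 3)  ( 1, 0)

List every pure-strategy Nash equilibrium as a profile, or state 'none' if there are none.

(A,P): not NE [P1→B gives 10>4]
(A,Q): not NE [P2→P gives 8>1]
(A,R): not NE [P1→B gives 4>0; P2→P gives 8>2]
(B,P): NE
(B,Q): NE
(B,R): not NE [P2→Q gives 6>2]
(C,P): not NE [P1→B gives 10>8]
(C,Q): not NE [P1→B gives 6>1; P2→P gives 5>0]
(C,R): not NE [P1→B gives 4>2; P2→P gives 5>4]
(D,P): not NE [P1→B gives 10>1]
(D,Q): not NE [P1→B gives 6>3]
(D,R): not NE [P1→B gives 4>1; P2→Q gives 3>0]

PSNE = {(B,P), (B,Q)}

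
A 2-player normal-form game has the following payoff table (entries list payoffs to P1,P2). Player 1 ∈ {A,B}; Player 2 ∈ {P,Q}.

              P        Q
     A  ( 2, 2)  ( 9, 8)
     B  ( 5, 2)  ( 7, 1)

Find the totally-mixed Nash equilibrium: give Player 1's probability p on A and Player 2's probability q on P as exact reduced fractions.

P1 indiff ⇒ q·2+(1-q)·9 = q·5+(1-q)·7 ⇒ q(-3) = (1-q)(-2) ⇒ q = 2/5
P2 indiff ⇒ p·2+(1-p)·2 = p·8+(1-p)·1 ⇒ p(-6) = (1-p)(-1) ⇒ p = 1/7

p=1/7, q=2/5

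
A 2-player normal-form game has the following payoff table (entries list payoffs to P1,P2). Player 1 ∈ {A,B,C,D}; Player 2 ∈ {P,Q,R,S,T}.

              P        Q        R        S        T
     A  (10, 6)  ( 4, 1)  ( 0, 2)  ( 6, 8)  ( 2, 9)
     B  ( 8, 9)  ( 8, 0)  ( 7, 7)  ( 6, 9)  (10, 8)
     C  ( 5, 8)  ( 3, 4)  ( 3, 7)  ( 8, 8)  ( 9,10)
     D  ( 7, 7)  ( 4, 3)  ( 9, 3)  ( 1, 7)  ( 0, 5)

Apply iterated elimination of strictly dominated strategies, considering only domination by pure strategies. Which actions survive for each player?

P2 drop Q (P beats it: A:6>1 B:9>0 C:8>4 D:7>3)
P2 drop R (P beats it: A:6>2 B:9>7 C:8>7 D:7>3)
P1 drop D (A beats it: P:10>7 S:6>1 T:2>0)
P1→{A,B,C} P2→{P,S,T}

IESDS → P1:{A,B,C} P2:{P,S,T}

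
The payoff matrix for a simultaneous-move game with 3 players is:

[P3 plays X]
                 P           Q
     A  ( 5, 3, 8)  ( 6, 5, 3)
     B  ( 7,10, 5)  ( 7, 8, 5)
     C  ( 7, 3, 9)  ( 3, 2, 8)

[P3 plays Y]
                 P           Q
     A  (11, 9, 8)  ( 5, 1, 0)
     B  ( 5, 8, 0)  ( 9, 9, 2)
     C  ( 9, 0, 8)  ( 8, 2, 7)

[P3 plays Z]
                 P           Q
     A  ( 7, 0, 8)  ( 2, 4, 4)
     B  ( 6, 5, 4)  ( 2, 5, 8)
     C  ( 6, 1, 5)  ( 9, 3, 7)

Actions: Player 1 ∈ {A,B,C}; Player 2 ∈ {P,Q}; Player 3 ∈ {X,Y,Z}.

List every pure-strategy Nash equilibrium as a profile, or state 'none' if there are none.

(A,P,X): not NE [P1→C gives 7>5; P2→Q gives 5>3]
(A,P,Y): NE
(A,P,Z): not NE [P2→Q gives 4>0]
(A,Q,X): not NE [P1→B gives 7>6; P3→Z gives 4>3]
(A,Q,Y): not NE [P1→B gives 9>5; P2→P gives 9>1; P3→Z gives 4>0]
(A,Q,Z): not NE [P1→C gives 9>2]
(B,P,X): NE
(B,P,Y): not NE [P1→A gives 11>5; P2→Q gives 9>8; P3→X gives 5>0]
(B,P,Z): not NE [P1→A gives 7>6; P3→X gives 5>4]
(B,Q,X): not NE [P2→P gives 10>8; P3→Z gives 8>5]
(B,Q,Y): not NE [P3→Z gives 8>2]
(B,Q,Z): not NE [P1→C gives 9>2]
(C,P,X): NE
(C,P,Y): not NE [P1→A gives 11>9; P2→Q gives 2>0; P3→X gives 9>8]
(C,P,Z): not NE [P1→A gives 7>6; P2→Q gives 3>1; P3→X gives 9>5]
(C,Q,X): not NE [P1→B gives 7>3; P2→P gives 3>2]
(C,Q,Y): not NE [P1→B gives 9>8; P3→X gives 8>7]
(C,Q,Z): not NE [P3→X gives 8>7]

Nash profiles: (A,P,Y), (B,P,X), (C,P,X)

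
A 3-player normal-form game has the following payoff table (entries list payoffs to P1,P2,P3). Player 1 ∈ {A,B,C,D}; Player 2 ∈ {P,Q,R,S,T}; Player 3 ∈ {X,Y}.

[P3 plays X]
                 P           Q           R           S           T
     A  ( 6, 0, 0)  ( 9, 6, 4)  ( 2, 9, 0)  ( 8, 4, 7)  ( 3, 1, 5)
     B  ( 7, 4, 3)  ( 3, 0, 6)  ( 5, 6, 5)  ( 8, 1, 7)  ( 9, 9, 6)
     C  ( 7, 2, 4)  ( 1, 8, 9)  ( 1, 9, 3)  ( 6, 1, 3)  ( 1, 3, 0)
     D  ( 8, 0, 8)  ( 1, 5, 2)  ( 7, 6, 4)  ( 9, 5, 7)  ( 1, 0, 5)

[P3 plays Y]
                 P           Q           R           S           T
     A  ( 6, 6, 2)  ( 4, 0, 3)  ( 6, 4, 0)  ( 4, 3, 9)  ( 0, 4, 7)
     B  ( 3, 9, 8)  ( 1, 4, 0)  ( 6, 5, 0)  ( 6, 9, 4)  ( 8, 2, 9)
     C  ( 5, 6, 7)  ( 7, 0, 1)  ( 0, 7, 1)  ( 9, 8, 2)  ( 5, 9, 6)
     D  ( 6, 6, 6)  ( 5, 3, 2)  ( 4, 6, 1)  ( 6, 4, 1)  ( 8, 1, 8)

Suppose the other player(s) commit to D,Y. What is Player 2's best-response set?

BR_2 = {P,R}

u_2(P vs D,Y) = 6
u_2(Q vs D,Y) = 3
u_2(R vs D,Y) = 6
u_2(S vs D,Y) = 4
u_2(T vs D,Y) = 1
max payoff 6 at {P,R}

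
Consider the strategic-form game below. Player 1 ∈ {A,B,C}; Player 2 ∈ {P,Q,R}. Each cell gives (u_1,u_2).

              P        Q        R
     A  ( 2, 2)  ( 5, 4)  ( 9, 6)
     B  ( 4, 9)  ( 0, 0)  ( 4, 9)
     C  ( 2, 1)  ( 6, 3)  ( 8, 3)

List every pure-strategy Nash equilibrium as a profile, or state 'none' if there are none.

(A,P): not NE [P1→B gives 4>2; P2→R gives 6>2]
(A,Q): not NE [P1→C gives 6>5; P2→R gives 6>4]
(A,R): NE
(B,P): NE
(B,Q): not NE [P1→C gives 6>0; P2→R gives 9>0]
(B,R): not NE [P1→A gives 9>4]
(C,P): not NE [P1→B gives 4>2; P2→R gives 3>1]
(C,Q): NE
(C,R): not NE [P1→A gives 9>8]

Nash profiles: (A,R), (B,P), (C,Q)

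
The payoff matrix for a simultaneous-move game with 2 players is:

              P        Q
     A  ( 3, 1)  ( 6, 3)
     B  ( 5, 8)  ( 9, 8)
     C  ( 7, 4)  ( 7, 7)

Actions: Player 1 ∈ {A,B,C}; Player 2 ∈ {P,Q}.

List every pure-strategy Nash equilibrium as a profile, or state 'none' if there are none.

(A,P): not NE [P1→C gives 7>3; P2→Q gives 3>1]
(A,Q): not NE [P1→B gives 9>6]
(B,P): not NE [P1→C gives 7>5]
(B,Q): NE
(C,P): not NE [P2→Q gives 7>4]
(C,Q): not NE [P1→B gives 9>7]

PSNE = {(B,Q)}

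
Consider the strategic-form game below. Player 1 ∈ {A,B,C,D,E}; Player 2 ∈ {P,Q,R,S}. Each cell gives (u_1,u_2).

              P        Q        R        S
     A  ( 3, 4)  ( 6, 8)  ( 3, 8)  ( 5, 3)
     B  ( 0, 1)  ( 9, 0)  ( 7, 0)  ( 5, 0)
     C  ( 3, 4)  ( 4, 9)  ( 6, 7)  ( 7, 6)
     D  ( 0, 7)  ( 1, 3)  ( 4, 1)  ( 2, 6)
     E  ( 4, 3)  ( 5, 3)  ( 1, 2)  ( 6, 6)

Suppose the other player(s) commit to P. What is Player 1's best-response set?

BR_1 = {E}

u_1(A vs P) = 3
u_1(B vs P) = 0
u_1(C vs P) = 3
u_1(D vs P) = 0
u_1(E vs P) = 4
max payoff 4 at {E}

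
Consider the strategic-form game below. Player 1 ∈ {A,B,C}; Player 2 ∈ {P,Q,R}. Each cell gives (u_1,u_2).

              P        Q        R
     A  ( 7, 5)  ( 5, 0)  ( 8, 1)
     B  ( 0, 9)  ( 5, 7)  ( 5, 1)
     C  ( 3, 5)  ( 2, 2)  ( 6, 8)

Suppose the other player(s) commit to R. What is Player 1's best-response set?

BR_1 = {A}

u_1(A vs R) = 8
u_1(B vs R) = 5
u_1(C vs R) = 6
max payoff 8 at {A}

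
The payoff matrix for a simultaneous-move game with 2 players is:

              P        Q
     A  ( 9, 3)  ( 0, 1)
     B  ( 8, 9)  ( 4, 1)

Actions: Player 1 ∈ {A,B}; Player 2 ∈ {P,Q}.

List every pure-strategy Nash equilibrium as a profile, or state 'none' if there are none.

(A,P): NE
(A,Q): not NE [P1→B gives 4>0; P2→P gives 3>1]
(B,P): not NE [P1→A gives 9>8]
(B,Q): not NE [P2→P gives 9>1]

PSNE = {(A,P)}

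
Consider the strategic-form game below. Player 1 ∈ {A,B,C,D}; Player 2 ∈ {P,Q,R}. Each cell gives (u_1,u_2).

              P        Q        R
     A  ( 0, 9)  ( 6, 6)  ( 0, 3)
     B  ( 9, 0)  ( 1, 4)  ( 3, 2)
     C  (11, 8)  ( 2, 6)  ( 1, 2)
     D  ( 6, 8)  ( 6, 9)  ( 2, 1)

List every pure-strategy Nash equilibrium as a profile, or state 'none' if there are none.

NE set: (C,P), (D,Q)

(A,P): not NE [P1→C gives 11>0]
(A,Q): not NE [P2→P gives 9>6]
(A,R): not NE [P1→B gives 3>0; P2→P gives 9>3]
(B,P): not NE [P1→C gives 11>9; P2→Q gives 4>0]
(B,Q): not NE [P1→D gives 6>1]
(B,R): not NE [P2→Q gives 4>2]
(C,P): NE
(C,Q): not NE [P1→D gives 6>2; P2→P gives 8>6]
(C,R): not NE [P1→B gives 3>1; P2→P gives 8>2]
(D,P): not NE [P1→C gives 11>6; P2→Q gives 9>8]
(D,Q): NE
(D,R): not NE [P1→B gives 3>2; P2→Q gives 9>1]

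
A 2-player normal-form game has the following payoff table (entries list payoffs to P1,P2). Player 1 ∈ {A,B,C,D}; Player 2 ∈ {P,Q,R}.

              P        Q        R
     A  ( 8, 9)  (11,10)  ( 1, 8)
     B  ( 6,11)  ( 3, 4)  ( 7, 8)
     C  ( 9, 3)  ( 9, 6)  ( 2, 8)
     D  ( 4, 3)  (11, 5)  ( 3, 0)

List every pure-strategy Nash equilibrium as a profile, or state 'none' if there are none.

PSNE = {(A,Q), (D,Q)}

(A,P): not NE [P1→C gives 9>8; P2→Q gives 10>9]
(A,Q): NE
(A,R): not NE [P1→B gives 7>1; P2→Q gives 10>8]
(B,P): not NE [P1→C gives 9>6]
(B,Q): not NE [P1→D gives 11>3; P2→P gives 11>4]
(B,R): not NE [P2→P gives 11>8]
(C,P): not NE [P2→R gives 8>3]
(C,Q): not NE [P1→D gives 11>9; P2→R gives 8>6]
(C,R): not NE [P1→B gives 7>2]
(D,P): not NE [P1→C gives 9>4; P2→Q gives 5>3]
(D,Q): NE
(D,R): not NE [P1→B gives 7>3; P2→Q gives 5>0]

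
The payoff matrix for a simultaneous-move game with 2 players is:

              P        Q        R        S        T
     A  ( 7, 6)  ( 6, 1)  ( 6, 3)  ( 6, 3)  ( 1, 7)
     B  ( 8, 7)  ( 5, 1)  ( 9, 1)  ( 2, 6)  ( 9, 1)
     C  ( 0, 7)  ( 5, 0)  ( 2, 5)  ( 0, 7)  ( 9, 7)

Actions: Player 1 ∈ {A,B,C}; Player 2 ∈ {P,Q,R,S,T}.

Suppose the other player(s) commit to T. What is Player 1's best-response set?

P1 best: {B,C}

u_1(A vs T) = 1
u_1(B vs T) = 9
u_1(C vs T) = 9
max payoff 9 at {B,C}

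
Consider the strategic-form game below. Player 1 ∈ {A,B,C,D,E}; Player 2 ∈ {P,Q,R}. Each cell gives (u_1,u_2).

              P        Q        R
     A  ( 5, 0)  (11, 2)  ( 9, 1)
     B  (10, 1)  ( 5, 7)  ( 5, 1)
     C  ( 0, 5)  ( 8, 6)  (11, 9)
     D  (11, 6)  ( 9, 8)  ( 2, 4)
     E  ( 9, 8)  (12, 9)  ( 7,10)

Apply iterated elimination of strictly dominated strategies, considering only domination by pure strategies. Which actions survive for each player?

P2 drop P (Q beats it: A:2>0 B:7>1 C:6>5 D:8>6 E:9>8)
P1 drop B (A beats it: Q:11>5 R:9>5)
P1 drop D (A beats it: Q:11>9 R:9>2)
P1→{A,C,E} P2→{Q,R}

Remaining: P1:{A,C,E} P2:{Q,R}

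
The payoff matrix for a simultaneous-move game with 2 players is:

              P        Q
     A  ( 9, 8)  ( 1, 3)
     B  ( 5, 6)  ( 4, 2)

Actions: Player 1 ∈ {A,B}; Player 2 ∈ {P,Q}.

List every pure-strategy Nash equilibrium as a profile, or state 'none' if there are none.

(A,P): NE
(A,Q): not NE [P1→B gives 4>1; P2→P gives 8>3]
(B,P): not NE [P1→A gives 9>5]
(B,Q): not NE [P2→P gives 6>2]

NE set: (A,P)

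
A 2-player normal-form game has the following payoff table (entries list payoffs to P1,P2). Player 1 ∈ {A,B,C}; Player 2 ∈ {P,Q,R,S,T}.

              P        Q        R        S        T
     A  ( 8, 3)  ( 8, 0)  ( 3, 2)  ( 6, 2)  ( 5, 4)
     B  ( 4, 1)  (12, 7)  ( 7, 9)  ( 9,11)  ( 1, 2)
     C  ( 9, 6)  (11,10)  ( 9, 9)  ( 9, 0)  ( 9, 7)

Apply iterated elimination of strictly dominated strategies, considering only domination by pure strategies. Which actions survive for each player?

P1 drop A (C beats it: P:9>8 Q:11>8 R:9>3 S:9>6 T:9>5)
P2 drop P (Q beats it: B:7>1 C:10>6)
P2 drop T (Q beats it: B:7>2 C:10>7)
P1→{B,C} P2→{Q,R,S}

Remaining: P1:{B,C} P2:{Q,R,S}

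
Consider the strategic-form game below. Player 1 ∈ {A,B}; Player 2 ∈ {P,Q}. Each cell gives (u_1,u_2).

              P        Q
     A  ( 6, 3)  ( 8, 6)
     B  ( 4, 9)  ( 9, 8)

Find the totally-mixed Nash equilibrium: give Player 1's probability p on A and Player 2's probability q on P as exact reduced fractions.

P1 mixes 1/4 on A; P2 mixes 1/3 on P

P1 indiff ⇒ q·6+(1-q)·8 = q·4+(1-q)·9 ⇒ q(2) = (1-q)(1) ⇒ q = 1/3
P2 indiff ⇒ p·3+(1-p)·9 = p·6+(1-p)·8 ⇒ p(-3) = (1-p)(-1) ⇒ p = 1/4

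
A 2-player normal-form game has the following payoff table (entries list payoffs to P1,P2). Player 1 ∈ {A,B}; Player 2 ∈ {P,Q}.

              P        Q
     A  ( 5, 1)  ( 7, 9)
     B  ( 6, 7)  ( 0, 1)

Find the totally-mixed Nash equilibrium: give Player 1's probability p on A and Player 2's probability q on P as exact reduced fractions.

P1 indiff ⇒ q·5+(1-q)·7 = q·6+(1-q)·0 ⇒ q(-1) = (1-q)(-7) ⇒ q = 7/8
P2 indiff ⇒ p·1+(1-p)·7 = p·9+(1-p)·1 ⇒ p(-8) = (1-p)(-6) ⇒ p = 3/7

p=3/7, q=7/8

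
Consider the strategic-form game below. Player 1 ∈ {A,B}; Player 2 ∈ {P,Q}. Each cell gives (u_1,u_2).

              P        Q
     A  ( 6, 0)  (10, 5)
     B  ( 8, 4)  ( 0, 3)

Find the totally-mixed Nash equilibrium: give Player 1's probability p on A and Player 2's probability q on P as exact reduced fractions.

(p,q) = (1/6, 5/6)

P1 indiff ⇒ q·6+(1-q)·10 = q·8+(1-q)·0 ⇒ q(-2) = (1-q)(-10) ⇒ q = 5/6
P2 indiff ⇒ p·0+(1-p)·4 = p·5+(1-p)·3 ⇒ p(-5) = (1-p)(-1) ⇒ p = 1/6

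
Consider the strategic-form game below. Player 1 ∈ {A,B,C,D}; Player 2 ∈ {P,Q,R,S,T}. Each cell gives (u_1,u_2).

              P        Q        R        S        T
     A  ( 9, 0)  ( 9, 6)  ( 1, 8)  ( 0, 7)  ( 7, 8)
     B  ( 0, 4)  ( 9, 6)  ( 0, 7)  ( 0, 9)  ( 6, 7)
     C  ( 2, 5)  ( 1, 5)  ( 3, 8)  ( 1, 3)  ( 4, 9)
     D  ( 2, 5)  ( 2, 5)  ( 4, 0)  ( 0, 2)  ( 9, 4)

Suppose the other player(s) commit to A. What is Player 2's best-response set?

u_2(P vs A) = 0
u_2(Q vs A) = 6
u_2(R vs A) = 8
u_2(S vs A) = 7
u_2(T vs A) = 8
max payoff 8 at {R,T}

argmax u_2 = {R,T}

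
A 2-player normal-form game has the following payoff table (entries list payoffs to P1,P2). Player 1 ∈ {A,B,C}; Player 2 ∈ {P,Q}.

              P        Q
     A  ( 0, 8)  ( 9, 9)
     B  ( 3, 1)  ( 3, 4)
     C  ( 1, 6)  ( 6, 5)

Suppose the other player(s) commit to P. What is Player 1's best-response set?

BR_1 = {B}

u_1(A vs P) = 0
u_1(B vs P) = 3
u_1(C vs P) = 1
max payoff 3 at {B}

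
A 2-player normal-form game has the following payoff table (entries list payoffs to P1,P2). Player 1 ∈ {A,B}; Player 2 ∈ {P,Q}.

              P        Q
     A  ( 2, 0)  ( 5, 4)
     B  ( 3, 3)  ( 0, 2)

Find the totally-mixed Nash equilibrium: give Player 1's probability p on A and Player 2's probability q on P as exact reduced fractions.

p=1/5, q=5/6

P1 indiff ⇒ q·2+(1-q)·5 = q·3+(1-q)·0 ⇒ q(-1) = (1-q)(-5) ⇒ q = 5/6
P2 indiff ⇒ p·0+(1-p)·3 = p·4+(1-p)·2 ⇒ p(-4) = (1-p)(-1) ⇒ p = 1/5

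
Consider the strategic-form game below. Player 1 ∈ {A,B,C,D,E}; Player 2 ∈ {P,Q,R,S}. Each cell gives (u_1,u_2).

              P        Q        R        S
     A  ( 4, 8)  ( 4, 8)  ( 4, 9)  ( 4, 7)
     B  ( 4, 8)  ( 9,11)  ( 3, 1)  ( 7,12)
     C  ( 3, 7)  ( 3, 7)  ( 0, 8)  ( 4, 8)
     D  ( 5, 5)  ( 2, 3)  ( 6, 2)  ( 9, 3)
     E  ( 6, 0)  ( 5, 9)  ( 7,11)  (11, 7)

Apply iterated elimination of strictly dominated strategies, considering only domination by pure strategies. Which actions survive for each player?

P1 drop A (E beats it: P:6>4 Q:5>4 R:7>4 S:11>4)
P1 drop C (B beats it: P:4>3 Q:9>3 R:3>0 S:7>4)
P1 drop D (E beats it: P:6>5 Q:5>2 R:7>6 S:11>9)
P2 drop P (Q beats it: B:11>8 E:9>0)
P1→{B,E} P2→{Q,R,S}

Survivors P1:{B,E} P2:{Q,R,S}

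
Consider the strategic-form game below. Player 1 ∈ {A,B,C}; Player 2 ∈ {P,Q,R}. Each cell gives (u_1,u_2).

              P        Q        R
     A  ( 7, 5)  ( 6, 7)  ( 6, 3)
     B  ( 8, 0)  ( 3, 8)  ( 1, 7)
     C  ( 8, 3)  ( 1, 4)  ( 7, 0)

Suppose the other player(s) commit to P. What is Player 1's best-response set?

P1 best: {B,C}

u_1(A vs P) = 7
u_1(B vs P) = 8
u_1(C vs P) = 8
max payoff 8 at {B,C}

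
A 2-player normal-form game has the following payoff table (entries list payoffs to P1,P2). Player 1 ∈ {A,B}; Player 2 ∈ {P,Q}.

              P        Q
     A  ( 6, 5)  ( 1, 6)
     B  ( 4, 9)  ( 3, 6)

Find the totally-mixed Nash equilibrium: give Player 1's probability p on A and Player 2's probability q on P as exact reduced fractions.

P1 mixes 3/4 on A; P2 mixes 1/2 on P

P1 indiff ⇒ q·6+(1-q)·1 = q·4+(1-q)·3 ⇒ q(2) = (1-q)(2) ⇒ q = 1/2
P2 indiff ⇒ p·5+(1-p)·9 = p·6+(1-p)·6 ⇒ p(-1) = (1-p)(-3) ⇒ p = 3/4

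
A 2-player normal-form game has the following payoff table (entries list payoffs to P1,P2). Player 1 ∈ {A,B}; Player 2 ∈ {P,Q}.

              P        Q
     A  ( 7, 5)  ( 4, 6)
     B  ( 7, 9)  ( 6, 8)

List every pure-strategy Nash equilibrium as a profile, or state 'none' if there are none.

(A,P): not NE [P2→Q gives 6>5]
(A,Q): not NE [P1→B gives 6>4]
(B,P): NE
(B,Q): not NE [P2→P gives 9>8]

NE set: (B,P)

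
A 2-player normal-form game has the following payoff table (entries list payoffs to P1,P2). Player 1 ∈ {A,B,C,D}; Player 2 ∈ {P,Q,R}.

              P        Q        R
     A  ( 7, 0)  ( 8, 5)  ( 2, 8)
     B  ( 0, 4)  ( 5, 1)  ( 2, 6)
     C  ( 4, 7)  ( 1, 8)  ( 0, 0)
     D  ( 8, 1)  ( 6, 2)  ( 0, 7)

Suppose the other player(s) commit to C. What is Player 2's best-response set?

u_2(P vs C) = 7
u_2(Q vs C) = 8
u_2(R vs C) = 0
max payoff 8 at {Q}

P2 best: {Q}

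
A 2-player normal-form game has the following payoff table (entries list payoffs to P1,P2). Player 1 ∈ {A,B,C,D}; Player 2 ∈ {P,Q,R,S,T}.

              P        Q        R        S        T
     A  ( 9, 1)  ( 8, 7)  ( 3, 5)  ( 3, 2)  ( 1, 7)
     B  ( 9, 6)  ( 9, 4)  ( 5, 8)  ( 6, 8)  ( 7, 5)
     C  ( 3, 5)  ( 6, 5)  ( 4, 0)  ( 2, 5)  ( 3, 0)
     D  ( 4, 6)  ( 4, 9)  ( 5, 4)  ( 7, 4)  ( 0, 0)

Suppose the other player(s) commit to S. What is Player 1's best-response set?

u_1(A vs S) = 3
u_1(B vs S) = 6
u_1(C vs S) = 2
u_1(D vs S) = 7
max payoff 7 at {D}

argmax u_1 = {D}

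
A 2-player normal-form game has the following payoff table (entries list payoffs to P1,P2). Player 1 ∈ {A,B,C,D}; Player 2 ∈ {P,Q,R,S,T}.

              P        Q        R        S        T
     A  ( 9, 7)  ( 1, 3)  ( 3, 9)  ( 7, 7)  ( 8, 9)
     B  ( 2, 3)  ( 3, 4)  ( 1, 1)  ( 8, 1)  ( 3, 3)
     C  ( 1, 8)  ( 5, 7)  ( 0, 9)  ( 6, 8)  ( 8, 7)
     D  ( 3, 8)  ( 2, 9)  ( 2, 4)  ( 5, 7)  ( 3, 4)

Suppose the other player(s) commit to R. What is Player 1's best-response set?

u_1(A vs R) = 3
u_1(B vs R) = 1
u_1(C vs R) = 0
u_1(D vs R) = 2
max payoff 3 at {A}

BR_1 = {A}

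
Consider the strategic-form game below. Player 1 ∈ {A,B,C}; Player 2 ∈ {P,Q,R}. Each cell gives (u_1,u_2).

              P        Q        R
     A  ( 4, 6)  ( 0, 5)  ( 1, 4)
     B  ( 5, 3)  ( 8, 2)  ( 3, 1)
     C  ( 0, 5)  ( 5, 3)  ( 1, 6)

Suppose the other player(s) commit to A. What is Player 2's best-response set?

u_2(P vs A) = 6
u_2(Q vs A) = 5
u_2(R vs A) = 4
max payoff 6 at {P}

P2 best: {P}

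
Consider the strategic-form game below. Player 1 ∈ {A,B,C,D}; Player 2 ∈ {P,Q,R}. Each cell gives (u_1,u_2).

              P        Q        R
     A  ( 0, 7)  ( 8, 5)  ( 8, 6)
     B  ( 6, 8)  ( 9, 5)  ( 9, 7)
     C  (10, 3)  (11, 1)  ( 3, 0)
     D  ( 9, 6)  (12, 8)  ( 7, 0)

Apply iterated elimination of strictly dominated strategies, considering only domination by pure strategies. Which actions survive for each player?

P1 drop A (B beats it: P:6>0 Q:9>8 R:9>8)
P2 drop R (P beats it: B:8>7 C:3>0 D:6>0)
P1 drop B (C beats it: P:10>6 Q:11>9)
P1→{C,D} P2→{P,Q}

Survivors P1:{C,D} P2:{P,Q}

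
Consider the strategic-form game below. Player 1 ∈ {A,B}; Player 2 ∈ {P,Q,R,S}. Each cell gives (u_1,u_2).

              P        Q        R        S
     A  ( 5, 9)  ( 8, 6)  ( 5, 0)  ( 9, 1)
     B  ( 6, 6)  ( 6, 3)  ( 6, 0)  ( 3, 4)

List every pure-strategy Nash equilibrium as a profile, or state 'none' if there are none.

(A,P): not NE [P1→B gives 6>5]
(A,Q): not NE [P2→P gives 9>6]
(A,R): not NE [P1→B gives 6>5; P2→P gives 9>0]
(A,S): not NE [P2→P gives 9>1]
(B,P): NE
(B,Q): not NE [P1→A gives 8>6; P2→P gives 6>3]
(B,R): not NE [P2→P gives 6>0]
(B,S): not NE [P1→A gives 9>3; P2→P gives 6>4]

NE set: (B,P)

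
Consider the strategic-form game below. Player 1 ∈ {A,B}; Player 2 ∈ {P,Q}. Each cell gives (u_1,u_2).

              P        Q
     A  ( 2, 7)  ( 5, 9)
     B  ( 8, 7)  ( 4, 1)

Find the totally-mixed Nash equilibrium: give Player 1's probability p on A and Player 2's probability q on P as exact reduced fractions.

P1 mixes 3/4 on A; P2 mixes 1/7 on P

P1 indiff ⇒ q·2+(1-q)·5 = q·8+(1-q)·4 ⇒ q(-6) = (1-q)(-1) ⇒ q = 1/7
P2 indiff ⇒ p·7+(1-p)·7 = p·9+(1-p)·1 ⇒ p(-2) = (1-p)(-6) ⇒ p = 3/4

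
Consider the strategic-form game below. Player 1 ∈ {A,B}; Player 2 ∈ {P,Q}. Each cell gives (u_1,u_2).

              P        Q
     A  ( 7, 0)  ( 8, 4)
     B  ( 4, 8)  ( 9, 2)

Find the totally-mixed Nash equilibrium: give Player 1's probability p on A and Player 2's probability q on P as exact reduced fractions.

P1 indiff ⇒ q·7+(1-q)·8 = q·4+(1-q)·9 ⇒ q(3) = (1-q)(1) ⇒ q = 1/4
P2 indiff ⇒ p·0+(1-p)·8 = p·4+(1-p)·2 ⇒ p(-4) = (1-p)(-6) ⇒ p = 3/5

(p,q) = (3/5, 1/4)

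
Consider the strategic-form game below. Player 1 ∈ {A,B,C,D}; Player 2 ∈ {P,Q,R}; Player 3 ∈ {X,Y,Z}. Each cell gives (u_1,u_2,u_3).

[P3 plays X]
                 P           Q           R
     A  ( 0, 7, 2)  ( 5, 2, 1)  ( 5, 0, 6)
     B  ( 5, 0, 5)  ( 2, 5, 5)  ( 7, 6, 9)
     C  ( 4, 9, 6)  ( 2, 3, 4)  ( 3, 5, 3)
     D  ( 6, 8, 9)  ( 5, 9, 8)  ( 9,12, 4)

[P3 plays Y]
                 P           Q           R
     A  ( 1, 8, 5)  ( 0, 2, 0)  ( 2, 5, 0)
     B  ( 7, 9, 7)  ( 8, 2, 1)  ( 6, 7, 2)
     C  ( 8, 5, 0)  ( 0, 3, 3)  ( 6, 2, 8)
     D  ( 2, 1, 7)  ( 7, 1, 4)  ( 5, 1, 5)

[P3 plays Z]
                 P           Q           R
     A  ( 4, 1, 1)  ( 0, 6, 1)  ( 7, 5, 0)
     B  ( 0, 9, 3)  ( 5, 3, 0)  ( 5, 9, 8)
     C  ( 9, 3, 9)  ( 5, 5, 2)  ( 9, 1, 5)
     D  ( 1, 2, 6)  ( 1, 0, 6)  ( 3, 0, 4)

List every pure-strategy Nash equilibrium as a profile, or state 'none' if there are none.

PSNE: ∅

(A,P,X): not NE [P1→D gives 6>0; P3→Y gives 5>2]
(A,P,Y): not NE [P1→C gives 8>1]
(A,P,Z): not NE [P1→C gives 9>4; P2→Q gives 6>1; P3→Y gives 5>1]
(A,Q,X): not NE [P2→P gives 7>2]
(A,Q,Y): not NE [P1→B gives 8>0; P2→P gives 8>2; P3→Z gives 1>0]
(A,Q,Z): not NE [P1→C gives 5>0]
(A,R,X): not NE [P1→D gives 9>5; P2→P gives 7>0]
(A,R,Y): not NE [P1→C gives 6>2; P2→P gives 8>5; P3→X gives 6>0]
(A,R,Z): not NE [P1→C gives 9>7; P2→Q gives 6>5; P3→X gives 6>0]
(B,P,X): not NE [P1→D gives 6>5; P2→R gives 6>0; P3→Y gives 7>5]
(B,P,Y): not NE [P1→C gives 8>7]
(B,P,Z): not NE [P1→C gives 9>0; P3→Y gives 7>3]
(B,Q,X): not NE [P1→D gives 5>2; P2→R gives 6>5]
(B,Q,Y): not NE [P2→P gives 9>2; P3→X gives 5>1]
(B,Q,Z): not NE [P2→R gives 9>3; P3→X gives 5>0]
(B,R,X): not NE [P1→D gives 9>7]
(B,R,Y): not NE [P2→P gives 9>7; P3→X gives 9>2]
(B,R,Z): not NE [P1→C gives 9>5; P3→X gives 9>8]
(C,P,X): not NE [P1→D gives 6>4; P3→Z gives 9>6]
(C,P,Y): not NE [P3→Z gives 9>0]
(C,P,Z): not NE [P2→Q gives 5>3]
(C,Q,X): not NE [P1→D gives 5>2; P2→P gives 9>3]
(C,Q,Y): not NE [P1→B gives 8>0; P2→P gives 5>3; P3→X gives 4>3]
(C,Q,Z): not NE [P3→X gives 4>2]
(C,R,X): not NE [P1→D gives 9>3; P2→P gives 9>5; P3→Y gives 8>3]
(C,R,Y): not NE [P2→P gives 5>2]
(C,R,Z): not NE [P2→Q gives 5>1; P3→Y gives 8>5]
(D,P,X): not NE [P2→R gives 12>8]
(D,P,Y): not NE [P1→C gives 8>2; P3→X gives 9>7]
(D,P,Z): not NE [P1→C gives 9>1; P3→X gives 9>6]
(D,Q,X): not NE [P2→R gives 12>9]
(D,Q,Y): not NE [P1→B gives 8>7; P3→X gives 8>4]
(D,Q,Z): not NE [P1→C gives 5>1; P2→P gives 2>0; P3→X gives 8>6]
(D,R,X): not NE [P3→Y gives 5>4]
(D,R,Y): not NE [P1→C gives 6>5]
(D,R,Z): not NE [P1→C gives 9>3; P2→P gives 2>0; P3→Y gives 5>4]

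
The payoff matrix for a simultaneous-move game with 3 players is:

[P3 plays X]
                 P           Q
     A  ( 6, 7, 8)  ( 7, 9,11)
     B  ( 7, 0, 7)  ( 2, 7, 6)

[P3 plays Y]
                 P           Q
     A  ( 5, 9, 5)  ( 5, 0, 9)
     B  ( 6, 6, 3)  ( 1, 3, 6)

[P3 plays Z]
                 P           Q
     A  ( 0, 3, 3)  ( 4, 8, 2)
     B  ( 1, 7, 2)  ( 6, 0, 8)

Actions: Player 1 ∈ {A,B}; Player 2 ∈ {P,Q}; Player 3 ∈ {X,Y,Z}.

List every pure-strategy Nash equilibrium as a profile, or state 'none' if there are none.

(A,P,X): not NE [P1→B gives 7>6; P2→Q gives 9>7]
(A,P,Y): not NE [P1→B gives 6>5; P3→X gives 8>5]
(A,P,Z): not NE [P1→B gives 1>0; P2→Q gives 8>3; P3→X gives 8>3]
(A,Q,X): NE
(A,Q,Y): not NE [P2→P gives 9>0; P3→X gives 11>9]
(A,Q,Z): not NE [P1→B gives 6>4; P3→X gives 11>2]
(B,P,X): not NE [P2→Q gives 7>0]
(B,P,Y): not NE [P3→X gives 7>3]
(B,P,Z): not NE [P3→X gives 7>2]
(B,Q,X): not NE [P1→A gives 7>2; P3→Z gives 8>6]
(B,Q,Y): not NE [P1→A gives 5>1; P2→P gives 6>3; P3→Z gives 8>6]
(B,Q,Z): not NE [P2→P gives 7>0]

PSNE = {(A,Q,X)}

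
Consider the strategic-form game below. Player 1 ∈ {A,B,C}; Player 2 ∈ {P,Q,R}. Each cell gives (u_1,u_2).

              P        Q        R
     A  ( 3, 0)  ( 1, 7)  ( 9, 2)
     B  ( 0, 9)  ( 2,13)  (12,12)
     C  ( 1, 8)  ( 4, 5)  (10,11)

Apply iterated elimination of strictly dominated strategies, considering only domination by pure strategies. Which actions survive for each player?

Survivors P1:{B,C} P2:{Q,R}

P2 drop P (R beats it: A:2>0 B:12>9 C:11>8)
P1 drop A (B beats it: Q:2>1 R:12>9)
P1→{B,C} P2→{Q,R}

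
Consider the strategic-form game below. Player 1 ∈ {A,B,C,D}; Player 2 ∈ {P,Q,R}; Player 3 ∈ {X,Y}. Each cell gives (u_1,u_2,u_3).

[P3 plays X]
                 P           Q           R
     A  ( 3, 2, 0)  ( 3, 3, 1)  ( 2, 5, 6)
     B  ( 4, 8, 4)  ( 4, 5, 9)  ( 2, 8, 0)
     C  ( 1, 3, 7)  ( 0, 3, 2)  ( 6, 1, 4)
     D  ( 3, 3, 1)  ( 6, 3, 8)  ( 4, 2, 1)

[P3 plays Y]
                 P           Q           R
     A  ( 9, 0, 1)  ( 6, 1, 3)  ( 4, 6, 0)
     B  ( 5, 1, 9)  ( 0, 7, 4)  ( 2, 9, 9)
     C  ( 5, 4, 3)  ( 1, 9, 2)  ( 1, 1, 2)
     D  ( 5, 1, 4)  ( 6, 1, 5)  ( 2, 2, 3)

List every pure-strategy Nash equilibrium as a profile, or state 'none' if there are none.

PSNE = {(D,Q,X)}

(A,P,X): not NE [P1→B gives 4>3; P2→R gives 5>2; P3→Y gives 1>0]
(A,P,Y): not NE [P2→R gives 6>0]
(A,Q,X): not NE [P1→D gives 6>3; P2→R gives 5>3; P3→Y gives 3>1]
(A,Q,Y): not NE [P2→R gives 6>1]
(A,R,X): not NE [P1→C gives 6>2]
(A,R,Y): not NE [P3→X gives 6>0]
(B,P,X): not NE [P3→Y gives 9>4]
(B,P,Y): not NE [P1→A gives 9>5; P2→R gives 9>1]
(B,Q,X): not NE [P1→D gives 6>4; P2→R gives 8>5]
(B,Q,Y): not NE [P1→D gives 6>0; P2→R gives 9>7; P3→X gives 9>4]
(B,R,X): not NE [P1→C gives 6>2; P3→Y gives 9>0]
(B,R,Y): not NE [P1→A gives 4>2]
(C,P,X): not NE [P1→B gives 4>1]
(C,P,Y): not NE [P1→A gives 9>5; P2→Q gives 9>4; P3→X gives 7>3]
(C,Q,X): not NE [P1→D gives 6>0]
(C,Q,Y): not NE [P1→D gives 6>1]
(C,R,X): not NE [P2→Q gives 3>1]
(C,R,Y): not NE [P1→A gives 4>1; P2→Q gives 9>1; P3→X gives 4>2]
(D,P,X): not NE [P1→B gives 4>3; P3→Y gives 4>1]
(D,P,Y): not NE [P1→A gives 9>5; P2→R gives 2>1]
(D,Q,X): NE
(D,Q,Y): not NE [P2→R gives 2>1; P3→X gives 8>5]
(D,R,X): not NE [P1→C gives 6>4; P2→Q gives 3>2; P3→Y gives 3>1]
(D,R,Y): not NE [P1→A gives 4>2]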